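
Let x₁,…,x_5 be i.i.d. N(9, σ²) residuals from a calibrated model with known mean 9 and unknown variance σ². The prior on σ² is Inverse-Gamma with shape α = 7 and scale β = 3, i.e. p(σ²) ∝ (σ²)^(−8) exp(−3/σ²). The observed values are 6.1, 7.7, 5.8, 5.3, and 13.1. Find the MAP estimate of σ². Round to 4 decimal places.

σ̂²_MAP = 2.7067

Sum of squared deviations about the known mean: SS = (6.1−9)² + (7.7−9)² + (5.8−9)² + (5.3−9)² + (13.1−9)² = 50.84.
The Normal likelihood contributes (σ²)^(−n/2) exp(−SS/(2σ²)), so the posterior is Inverse-Gamma(α + n/2, β + SS/2) = Inverse-Gamma(9.5, 28.42).
The mode of Inverse-Gamma(a, b) is b/(a+1) = 28.42/10.5 ≈ 2.7067.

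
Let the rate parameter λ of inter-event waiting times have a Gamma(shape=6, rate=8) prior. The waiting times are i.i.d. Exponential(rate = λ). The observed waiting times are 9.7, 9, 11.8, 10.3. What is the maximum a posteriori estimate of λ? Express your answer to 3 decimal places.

The Exponential(rate=λ) likelihood is ∝ λ^n e^(−λΣtᵢ). Here n = 4 and Σtᵢ = 9.7 + 9 + 11.8 + 10.3 = 40.8.
Posterior ∝ λ^5e^(−8λ) · λ^4e^(−40.8λ) = λ^9e^(−48.8λ), i.e. Gamma(10, 48.8).
Mode = (a−1)/b = 9/48.8 ≈ 0.184.

λ̂_MAP = 0.184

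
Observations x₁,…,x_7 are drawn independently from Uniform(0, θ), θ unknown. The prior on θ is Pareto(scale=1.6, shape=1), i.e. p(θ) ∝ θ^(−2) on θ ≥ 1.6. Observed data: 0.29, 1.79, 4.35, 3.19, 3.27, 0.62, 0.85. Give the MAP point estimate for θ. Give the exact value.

θ̂_MAP = 4.35

The Uniform(0, θ) likelihood is θ^(−n) for θ ≥ max(xᵢ), zero otherwise. Here max(xᵢ) = 4.35.
Posterior ∝ θ^(−2) · θ^(−7) = θ^(−9) on θ ≥ max(1.6, 4.35) = 4.35.
This density is strictly decreasing in θ, so the posterior mode lies at the lower boundary of the support.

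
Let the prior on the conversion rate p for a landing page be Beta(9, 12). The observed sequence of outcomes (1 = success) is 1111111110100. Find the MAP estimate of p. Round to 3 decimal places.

Prior: Beta(9, 12).
Data: 10 successes in 13 trials (from the sequence). The binomial likelihood contributes p^10(1−p)^3, so the posterior is Beta(9+10, 12+3) = Beta(19, 15).
For Beta(a, b) with a, b > 1 the mode is (a−1)/(a+b−2) = 18/32 ≈ 0.563.

p̂_MAP = 0.563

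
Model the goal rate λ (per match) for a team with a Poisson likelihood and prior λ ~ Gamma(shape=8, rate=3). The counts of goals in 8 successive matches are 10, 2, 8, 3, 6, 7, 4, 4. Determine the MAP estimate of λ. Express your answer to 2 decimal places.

Σxᵢ = 10+2+8+3+6+7+4+4 = 44, with n = 8.
Posterior ∝ λ^7e^(−3λ) · λ^44e^(−8λ) = λ^51e^(−11λ), i.e. Gamma(shape=52, rate=11).
The mode of a Gamma(a, b) with a ≥ 1 (shape–rate) is (a−1)/b = 51/11 ≈ 4.64.

λ̂_MAP = 4.64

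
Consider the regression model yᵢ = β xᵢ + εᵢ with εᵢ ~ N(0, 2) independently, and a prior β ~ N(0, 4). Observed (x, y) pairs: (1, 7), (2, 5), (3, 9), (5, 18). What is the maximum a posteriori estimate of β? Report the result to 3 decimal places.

log p(β | y) = −Σ(yᵢ − βxᵢ)²/(2·2) − β²/(2·4) + const.
Setting the derivative to zero: Σxᵢ(yᵢ − βxᵢ)/2 − β/4 = 0, so β = Σxᵢyᵢ / (Σxᵢ² + σ²/τ²).
Σxᵢyᵢ = 1·7 + 2·5 + 3·9 + 5·18 = 134; Σxᵢ² = 39; σ²/τ² = 0.5.
β̂_MAP = 134 / (39 + 0.5) = 134/39.5 ≈ 3.392.

β̂_MAP = 3.392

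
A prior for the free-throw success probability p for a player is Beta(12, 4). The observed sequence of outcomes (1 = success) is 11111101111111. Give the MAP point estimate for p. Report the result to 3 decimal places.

Prior: Beta(12, 4).
Data: 13 successes in 14 trials (from the sequence). The binomial likelihood contributes p^13(1−p)^1, so the posterior is Beta(12+13, 4+1) = Beta(25, 5).
For Beta(a, b) with a, b > 1 the mode is (a−1)/(a+b−2) = 24/28 ≈ 0.857.

p̂_MAP = 0.857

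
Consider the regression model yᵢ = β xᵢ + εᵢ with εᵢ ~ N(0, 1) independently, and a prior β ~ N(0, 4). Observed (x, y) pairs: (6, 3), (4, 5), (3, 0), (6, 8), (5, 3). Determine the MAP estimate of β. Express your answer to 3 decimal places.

log p(β | y) = −Σ(yᵢ − βxᵢ)²/(2·1) − β²/(2·4) + const.
Setting the derivative to zero: Σxᵢ(yᵢ − βxᵢ)/1 − β/4 = 0, so β = Σxᵢyᵢ / (Σxᵢ² + σ²/τ²).
Σxᵢyᵢ = 6·3 + 4·5 + 3·0 + 6·8 + 5·3 = 101; Σxᵢ² = 122; σ²/τ² = 0.25.
β̂_MAP = 101 / (122 + 0.25) = 101/122.25 ≈ 0.826.

β̂_MAP = 0.826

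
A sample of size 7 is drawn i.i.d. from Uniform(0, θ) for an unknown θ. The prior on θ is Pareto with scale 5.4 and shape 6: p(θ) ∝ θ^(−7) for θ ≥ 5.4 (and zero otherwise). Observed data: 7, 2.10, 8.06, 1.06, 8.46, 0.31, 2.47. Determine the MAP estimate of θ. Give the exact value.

The Uniform(0, θ) likelihood is θ^(−n) for θ ≥ max(xᵢ), zero otherwise. Here max(xᵢ) = 8.46.
Posterior ∝ θ^(−7) · θ^(−7) = θ^(−14) on θ ≥ max(5.4, 8.46) = 8.46.
This density is strictly decreasing in θ, so the posterior mode lies at the lower boundary of the support.

θ̂_MAP = 8.46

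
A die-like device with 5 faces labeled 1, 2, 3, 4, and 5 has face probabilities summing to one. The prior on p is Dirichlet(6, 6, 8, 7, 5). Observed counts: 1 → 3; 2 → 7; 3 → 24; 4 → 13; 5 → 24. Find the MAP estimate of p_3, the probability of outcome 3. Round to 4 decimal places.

The posterior is Dirichlet(αᵢ + nᵢ) = Dirichlet(9, 13, 32, 20, 29).
For a Dirichlet(a₁,…,a_K) with all aᵢ > 1, the mode has j-th component (aⱼ − 1)/(Σaᵢ − K).
Here Σaᵢ = 103 and K = 5, so p_3 = (32 − 1)/(103 − 5) = 31/98 ≈ 0.3163.

MAP estimate: 0.3163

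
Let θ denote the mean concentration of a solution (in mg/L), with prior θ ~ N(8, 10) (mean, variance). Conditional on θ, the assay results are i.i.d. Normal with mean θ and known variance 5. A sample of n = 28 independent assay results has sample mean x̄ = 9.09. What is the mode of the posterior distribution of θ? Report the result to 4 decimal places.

n = 28, x̄ = 9.09.
For a Normal prior and Normal likelihood with known variance, the posterior is Normal; its mode equals its mean, the precision-weighted average.
Prior precision 1/σ₀² = 1/10 = 0.1; data precision n/σ² = 28/5 = 5.6.
θ̂ = (0.1·8 + 5.6·9.09) / (0.1 + 5.6) = 51.704/5.7 = 12926/1425 ≈ 9.0709.

θ̂_MAP = 9.0709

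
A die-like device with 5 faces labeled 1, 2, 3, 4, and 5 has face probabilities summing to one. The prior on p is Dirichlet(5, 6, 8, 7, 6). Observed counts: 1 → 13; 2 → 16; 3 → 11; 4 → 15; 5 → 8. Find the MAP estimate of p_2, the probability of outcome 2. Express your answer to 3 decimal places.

The posterior is Dirichlet(αᵢ + nᵢ) = Dirichlet(18, 22, 19, 22, 14).
For a Dirichlet(a₁,…,a_K) with all aᵢ > 1, the mode has j-th component (aⱼ − 1)/(Σaᵢ − K).
Here Σaᵢ = 95 and K = 5, so p_2 = (22 − 1)/(95 − 5) = 21/90 ≈ 0.233.

MAP estimate: 0.233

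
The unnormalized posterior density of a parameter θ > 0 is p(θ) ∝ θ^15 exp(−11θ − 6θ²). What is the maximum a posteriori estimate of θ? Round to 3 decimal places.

θ̂_MAP = 0.750

ℓ'(θ) = 15/θ − 11 − 12θ. Setting this to zero and multiplying by θ: 12θ² + 11θ − 15 = 0.
θ = (−11 + √(11² + 4·12·15)) / (2·12) = (−11 + √841) / 24 = (−11 + 29)/24 = 3/4.
ℓ''(θ) = −15/θ² − 12 < 0, confirming a maximum.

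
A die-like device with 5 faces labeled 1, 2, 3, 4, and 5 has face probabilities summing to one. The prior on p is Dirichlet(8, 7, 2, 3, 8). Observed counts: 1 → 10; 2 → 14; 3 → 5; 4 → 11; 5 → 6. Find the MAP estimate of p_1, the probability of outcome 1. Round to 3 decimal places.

The posterior is Dirichlet(αᵢ + nᵢ) = Dirichlet(18, 21, 7, 14, 14).
For a Dirichlet(a₁,…,a_K) with all aᵢ > 1, the mode has j-th component (aⱼ − 1)/(Σaᵢ − K).
Here Σaᵢ = 74 and K = 5, so p_1 = (18 − 1)/(74 − 5) = 17/69 ≈ 0.246.

MAP estimate: 0.246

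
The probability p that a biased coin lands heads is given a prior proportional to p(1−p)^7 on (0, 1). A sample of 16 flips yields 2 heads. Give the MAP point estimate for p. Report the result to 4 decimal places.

p̂_MAP = 0.1250

The prior density ∝ p(1−p)^7 is the kernel of Beta(2, 8).
Data: 2 successes in 16 trials. The binomial likelihood contributes p^2(1−p)^14, so the posterior is Beta(2+2, 8+14) = Beta(4, 22).
For Beta(a, b) with a, b > 1 the mode is (a−1)/(a+b−2) = 3/24 ≈ 0.1250.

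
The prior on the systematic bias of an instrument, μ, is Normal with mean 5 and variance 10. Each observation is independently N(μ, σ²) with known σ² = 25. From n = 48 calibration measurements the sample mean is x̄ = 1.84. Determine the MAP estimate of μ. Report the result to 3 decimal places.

μ̂_MAP = 1.996

n = 48, x̄ = 1.84.
For a Normal prior and Normal likelihood with known variance, the posterior is Normal; its mode equals its mean, the precision-weighted average.
Prior precision 1/σ₀² = 1/10 = 0.1; data precision n/σ² = 48/25 = 1.92.
μ̂ = (0.1·5 + 1.92·1.84) / (0.1 + 1.92) = 4.0328/2.02 = 5041/2525 ≈ 1.996.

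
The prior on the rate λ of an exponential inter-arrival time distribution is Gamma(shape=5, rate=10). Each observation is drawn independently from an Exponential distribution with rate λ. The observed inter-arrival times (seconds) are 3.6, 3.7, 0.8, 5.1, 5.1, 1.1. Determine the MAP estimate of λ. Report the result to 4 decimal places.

λ̂_MAP = 0.3401

The Exponential(rate=λ) likelihood is ∝ λ^n e^(−λΣtᵢ). Here n = 6 and Σtᵢ = 3.6 + 3.7 + 0.8 + 5.1 + 5.1 + 1.1 = 19.4.
Posterior ∝ λ^4e^(−10λ) · λ^6e^(−19.4λ) = λ^10e^(−29.4λ), i.e. Gamma(11, 29.4).
Mode = (a−1)/b = 10/29.4 ≈ 0.3401.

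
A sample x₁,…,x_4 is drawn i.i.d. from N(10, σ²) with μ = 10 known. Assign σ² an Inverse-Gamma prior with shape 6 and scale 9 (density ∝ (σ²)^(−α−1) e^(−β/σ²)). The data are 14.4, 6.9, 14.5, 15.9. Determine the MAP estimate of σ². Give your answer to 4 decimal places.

Sum of squared deviations about the known mean: SS = (14.4−10)² + (6.9−10)² + (14.5−10)² + (15.9−10)² = 84.03.
The Normal likelihood contributes (σ²)^(−n/2) exp(−SS/(2σ²)), so the posterior is Inverse-Gamma(α + n/2, β + SS/2) = Inverse-Gamma(8, 51.015).
The mode of Inverse-Gamma(a, b) is b/(a+1) = 51.015/9 ≈ 5.6683.

σ̂²_MAP = 5.6683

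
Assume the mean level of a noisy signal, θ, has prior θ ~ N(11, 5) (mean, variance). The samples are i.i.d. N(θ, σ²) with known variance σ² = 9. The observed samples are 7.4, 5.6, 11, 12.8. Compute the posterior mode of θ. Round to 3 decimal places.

n = 4; x̄ = (7.4 + 5.6 + 11 + 12.8)/4 = 36.8/4 = 9.2.
For a Normal prior and Normal likelihood with known variance, the posterior is Normal; its mode equals its mean, the precision-weighted average.
Prior precision 1/σ₀² = 1/5 = 0.2; data precision n/σ² = 4/9.
θ̂ = (0.2·11 + (4/9)·9.2) / (0.2 + 4/9) = (283/45)/(29/45) = 283/29 ≈ 9.759.

θ̂_MAP = 9.759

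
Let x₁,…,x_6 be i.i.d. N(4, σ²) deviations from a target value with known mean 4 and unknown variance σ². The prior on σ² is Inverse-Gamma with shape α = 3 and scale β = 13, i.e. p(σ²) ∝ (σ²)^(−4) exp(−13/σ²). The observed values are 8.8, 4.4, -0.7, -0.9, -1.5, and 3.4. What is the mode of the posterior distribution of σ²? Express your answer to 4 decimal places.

Sum of squared deviations about the known mean: SS = (8.8−4)² + (4.4−4)² + (-0.7−4)² + (-0.9−4)² + (-1.5−4)² + (3.4−4)² = 99.91.
The Normal likelihood contributes (σ²)^(−n/2) exp(−SS/(2σ²)), so the posterior is Inverse-Gamma(α + n/2, β + SS/2) = Inverse-Gamma(6, 62.955).
The mode of Inverse-Gamma(a, b) is b/(a+1) = 62.955/7 ≈ 8.9936.

σ̂²_MAP = 8.9936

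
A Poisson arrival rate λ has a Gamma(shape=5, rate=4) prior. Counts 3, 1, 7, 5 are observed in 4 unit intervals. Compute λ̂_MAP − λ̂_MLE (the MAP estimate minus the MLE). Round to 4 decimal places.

Σxᵢ = 16. Posterior is Gamma(21, 8); MAP = (21−1)/8 = 20/8 ≈ 2.50000.
MLE = x̄ = 16/4 ≈ 4.00000.
Difference = 20/8 − 16/4 = -3/2 ≈ -1.5000.

MAP − MLE = -1.5000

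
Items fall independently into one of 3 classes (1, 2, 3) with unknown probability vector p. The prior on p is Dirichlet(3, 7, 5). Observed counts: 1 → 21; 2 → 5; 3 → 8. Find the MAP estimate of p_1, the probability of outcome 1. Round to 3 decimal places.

MAP estimate: 0.500

The posterior is Dirichlet(αᵢ + nᵢ) = Dirichlet(24, 12, 13).
For a Dirichlet(a₁,…,a_K) with all aᵢ > 1, the mode has j-th component (aⱼ − 1)/(Σaᵢ − K).
Here Σaᵢ = 49 and K = 3, so p_1 = (24 − 1)/(49 − 3) = 23/46 ≈ 0.500.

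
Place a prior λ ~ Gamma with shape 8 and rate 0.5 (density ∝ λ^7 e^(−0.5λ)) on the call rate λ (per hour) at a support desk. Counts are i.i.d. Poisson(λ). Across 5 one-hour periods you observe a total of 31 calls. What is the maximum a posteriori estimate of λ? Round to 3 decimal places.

Σxᵢ = 31, n = 5.
Posterior ∝ λ^7e^(−0.5λ) · λ^31e^(−5λ) = λ^38e^(−5.5λ), i.e. Gamma(shape=39, rate=5.5).
The mode of a Gamma(a, b) with a ≥ 1 (shape–rate) is (a−1)/b = 38/5.5 ≈ 6.909.

λ̂_MAP = 6.909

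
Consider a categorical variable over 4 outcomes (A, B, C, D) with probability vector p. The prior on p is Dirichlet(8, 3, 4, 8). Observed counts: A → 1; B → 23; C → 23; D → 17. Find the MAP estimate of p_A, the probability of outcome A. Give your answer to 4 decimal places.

MAP estimate of p_A = 0.0964

The posterior is Dirichlet(αᵢ + nᵢ) = Dirichlet(9, 26, 27, 25).
For a Dirichlet(a₁,…,a_K) with all aᵢ > 1, the mode has j-th component (aⱼ − 1)/(Σaᵢ − K).
Here Σaᵢ = 87 and K = 4, so p_A = (9 − 1)/(87 − 4) = 8/83 ≈ 0.0964.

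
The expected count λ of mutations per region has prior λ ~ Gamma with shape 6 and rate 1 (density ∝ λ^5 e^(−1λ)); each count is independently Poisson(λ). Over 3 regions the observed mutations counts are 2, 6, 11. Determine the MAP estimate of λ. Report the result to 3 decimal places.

λ̂_MAP = 6.000

Σxᵢ = 2+6+11 = 19, with n = 3.
Posterior ∝ λ^5e^(−1λ) · λ^19e^(−3λ) = λ^24e^(−4λ), i.e. Gamma(shape=25, rate=4).
The mode of a Gamma(a, b) with a ≥ 1 (shape–rate) is (a−1)/b = 24/4 ≈ 6.000.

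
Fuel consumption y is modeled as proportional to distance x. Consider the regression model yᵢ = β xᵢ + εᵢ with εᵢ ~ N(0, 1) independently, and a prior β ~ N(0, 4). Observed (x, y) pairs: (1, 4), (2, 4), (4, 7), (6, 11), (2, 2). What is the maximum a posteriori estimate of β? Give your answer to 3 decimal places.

log p(β | y) = −Σ(yᵢ − βxᵢ)²/(2·1) − β²/(2·4) + const.
Setting the derivative to zero: Σxᵢ(yᵢ − βxᵢ)/1 − β/4 = 0, so β = Σxᵢyᵢ / (Σxᵢ² + σ²/τ²).
Σxᵢyᵢ = 1·4 + 2·4 + 4·7 + 6·11 + 2·2 = 110; Σxᵢ² = 61; σ²/τ² = 0.25.
β̂_MAP = 110 / (61 + 0.25) = 110/61.25 ≈ 1.796.

β̂_MAP = 1.796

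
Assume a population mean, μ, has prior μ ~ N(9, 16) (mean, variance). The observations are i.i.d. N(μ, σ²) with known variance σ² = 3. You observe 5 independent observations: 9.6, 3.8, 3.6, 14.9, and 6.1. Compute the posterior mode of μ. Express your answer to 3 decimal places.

n = 5; x̄ = (9.6 + 3.8 + 3.6 + 14.9 + 6.1)/5 = 38/5 = 7.6.
For a Normal prior and Normal likelihood with known variance, the posterior is Normal; its mode equals its mean, the precision-weighted average.
Prior precision 1/σ₀² = 1/16 = 0.0625; data precision n/σ² = 5/3.
μ̂ = (0.0625·9 + (5/3)·7.6) / (0.0625 + 5/3) = (635/48)/(83/48) = 635/83 ≈ 7.651.

μ̂_MAP = 7.651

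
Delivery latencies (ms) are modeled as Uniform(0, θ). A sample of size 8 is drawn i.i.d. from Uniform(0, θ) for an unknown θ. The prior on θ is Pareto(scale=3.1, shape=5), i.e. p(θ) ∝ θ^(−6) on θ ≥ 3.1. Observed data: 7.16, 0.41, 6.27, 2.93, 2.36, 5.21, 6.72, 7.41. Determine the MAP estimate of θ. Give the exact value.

The Uniform(0, θ) likelihood is θ^(−n) for θ ≥ max(xᵢ), zero otherwise. Here max(xᵢ) = 7.41.
Posterior ∝ θ^(−6) · θ^(−8) = θ^(−14) on θ ≥ max(3.1, 7.41) = 7.41.
This density is strictly decreasing in θ, so the posterior mode lies at the lower boundary of the support.

θ̂_MAP = 7.41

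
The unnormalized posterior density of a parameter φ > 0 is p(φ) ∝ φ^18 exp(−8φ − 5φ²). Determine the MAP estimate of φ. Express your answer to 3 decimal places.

φ̂_MAP = 1.000

ℓ'(φ) = 18/φ − 8 − 10φ. Setting this to zero and multiplying by φ: 10φ² + 8φ − 18 = 0.
φ = (−8 + √(8² + 4·10·18)) / (2·10) = (−8 + √784) / 20 = (−8 + 28)/20 = 1.
ℓ''(φ) = −18/φ² − 10 < 0, confirming a maximum.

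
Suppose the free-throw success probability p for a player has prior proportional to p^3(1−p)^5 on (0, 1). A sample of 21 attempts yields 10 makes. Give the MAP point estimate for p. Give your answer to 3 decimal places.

The prior density ∝ p^3(1−p)^5 is the kernel of Beta(4, 6).
Data: 10 successes in 21 trials. The binomial likelihood contributes p^10(1−p)^11, so the posterior is Beta(4+10, 6+11) = Beta(14, 17).
For Beta(a, b) with a, b > 1 the mode is (a−1)/(a+b−2) = 13/29 ≈ 0.448.

p̂_MAP = 0.448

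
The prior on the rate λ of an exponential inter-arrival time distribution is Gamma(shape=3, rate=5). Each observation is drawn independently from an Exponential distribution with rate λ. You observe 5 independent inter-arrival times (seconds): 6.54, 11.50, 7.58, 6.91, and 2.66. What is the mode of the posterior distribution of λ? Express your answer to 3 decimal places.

The Exponential(rate=λ) likelihood is ∝ λ^n e^(−λΣtᵢ). Here n = 5 and Σtᵢ = 6.54 + 11.50 + 7.58 + 6.91 + 2.66 = 35.19.
Posterior ∝ λ^2e^(−5λ) · λ^5e^(−35.19λ) = λ^7e^(−40.19λ), i.e. Gamma(8, 40.19).
Mode = (a−1)/b = 7/40.19 ≈ 0.174.

λ̂_MAP = 0.174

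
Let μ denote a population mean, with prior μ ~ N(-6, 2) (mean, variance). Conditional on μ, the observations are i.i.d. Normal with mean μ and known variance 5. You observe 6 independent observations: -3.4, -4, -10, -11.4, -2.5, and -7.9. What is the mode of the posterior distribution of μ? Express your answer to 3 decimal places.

n = 6; x̄ = ((-3.4) + (-4) + (-10) + (-11.4) + (-2.5) + (-7.9))/6 = -39.2/6 = -98/15 ≈ -6.5333.
For a Normal prior and Normal likelihood with known variance, the posterior is Normal; its mode equals its mean, the precision-weighted average.
Prior precision 1/σ₀² = 1/2 = 0.5; data precision n/σ² = 6/5 = 1.2.
μ̂ = (0.5·(-6) + 1.2·(-98/15)) / (0.5 + 1.2) = (-10.84)/1.7 = -542/85 ≈ -6.376.

μ̂_MAP = -6.376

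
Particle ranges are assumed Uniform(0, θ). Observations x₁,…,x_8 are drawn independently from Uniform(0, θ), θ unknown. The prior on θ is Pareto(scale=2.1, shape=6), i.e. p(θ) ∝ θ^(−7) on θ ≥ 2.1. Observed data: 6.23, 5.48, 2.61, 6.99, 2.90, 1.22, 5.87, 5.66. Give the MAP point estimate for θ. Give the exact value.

The Uniform(0, θ) likelihood is θ^(−n) for θ ≥ max(xᵢ), zero otherwise. Here max(xᵢ) = 6.99.
Posterior ∝ θ^(−7) · θ^(−8) = θ^(−15) on θ ≥ max(2.1, 6.99) = 6.99.
This density is strictly decreasing in θ, so the posterior mode lies at the lower boundary of the support.

θ̂_MAP = 6.99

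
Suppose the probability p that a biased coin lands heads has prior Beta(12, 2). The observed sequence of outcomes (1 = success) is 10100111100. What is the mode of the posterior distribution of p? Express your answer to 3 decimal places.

p̂_MAP = 0.739

Prior: Beta(12, 2).
Data: 6 successes in 11 trials (from the sequence). The binomial likelihood contributes p^6(1−p)^5, so the posterior is Beta(12+6, 2+5) = Beta(18, 7).
For Beta(a, b) with a, b > 1 the mode is (a−1)/(a+b−2) = 17/23 ≈ 0.739.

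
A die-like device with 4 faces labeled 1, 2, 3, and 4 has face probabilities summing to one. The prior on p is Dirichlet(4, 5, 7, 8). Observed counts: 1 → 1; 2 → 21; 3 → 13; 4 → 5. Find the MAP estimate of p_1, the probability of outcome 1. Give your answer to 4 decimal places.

The posterior is Dirichlet(αᵢ + nᵢ) = Dirichlet(5, 26, 20, 13).
For a Dirichlet(a₁,…,a_K) with all aᵢ > 1, the mode has j-th component (aⱼ − 1)/(Σaᵢ − K).
Here Σaᵢ = 64 and K = 4, so p_1 = (5 − 1)/(64 − 4) = 4/60 ≈ 0.0667.

MAP estimate: 0.0667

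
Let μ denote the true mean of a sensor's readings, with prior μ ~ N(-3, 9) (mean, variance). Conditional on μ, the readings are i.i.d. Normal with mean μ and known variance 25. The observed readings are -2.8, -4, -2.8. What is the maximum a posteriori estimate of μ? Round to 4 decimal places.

n = 3; x̄ = ((-2.8) + (-4) + (-2.8))/3 = -9.6/3 = -3.2.
For a Normal prior and Normal likelihood with known variance, the posterior is Normal; its mode equals its mean, the precision-weighted average.
Prior precision 1/σ₀² = 1/9; data precision n/σ² = 3/25 = 0.12.
μ̂ = ((1/9)·(-3) + 0.12·(-3.2)) / (1/9 + 0.12) = (-269/375)/(52/225) = -807/260 ≈ -3.1038.

μ̂_MAP = -3.1038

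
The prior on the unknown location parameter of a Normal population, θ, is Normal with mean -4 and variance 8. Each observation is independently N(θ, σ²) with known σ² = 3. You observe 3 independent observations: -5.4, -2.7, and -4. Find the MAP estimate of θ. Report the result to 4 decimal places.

θ̂_MAP = -4.0296

n = 3; x̄ = ((-5.4) + (-2.7) + (-4))/3 = -12.1/3 = -121/30 ≈ -4.0333.
For a Normal prior and Normal likelihood with known variance, the posterior is Normal; its mode equals its mean, the precision-weighted average.
Prior precision 1/σ₀² = 1/8 = 0.125; data precision n/σ² = 3/3 = 1.
θ̂ = (0.125·(-4) + 1·(-121/30)) / (0.125 + 1) = (-68/15)/1.125 = -544/135 ≈ -4.0296.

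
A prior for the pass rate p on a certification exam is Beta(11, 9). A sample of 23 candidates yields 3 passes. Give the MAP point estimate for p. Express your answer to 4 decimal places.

Prior: Beta(11, 9).
Data: 3 successes in 23 trials. The binomial likelihood contributes p^3(1−p)^20, so the posterior is Beta(11+3, 9+20) = Beta(14, 29).
For Beta(a, b) with a, b > 1 the mode is (a−1)/(a+b−2) = 13/41 ≈ 0.3171.

p̂_MAP = 0.3171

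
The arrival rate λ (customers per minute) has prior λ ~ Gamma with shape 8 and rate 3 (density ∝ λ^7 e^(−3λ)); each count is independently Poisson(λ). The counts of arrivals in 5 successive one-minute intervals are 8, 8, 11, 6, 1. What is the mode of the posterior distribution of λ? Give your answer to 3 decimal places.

Σxᵢ = 8+8+11+6+1 = 34, with n = 5.
Posterior ∝ λ^7e^(−3λ) · λ^34e^(−5λ) = λ^41e^(−8λ), i.e. Gamma(shape=42, rate=8).
The mode of a Gamma(a, b) with a ≥ 1 (shape–rate) is (a−1)/b = 41/8 ≈ 5.125.

λ̂_MAP = 5.125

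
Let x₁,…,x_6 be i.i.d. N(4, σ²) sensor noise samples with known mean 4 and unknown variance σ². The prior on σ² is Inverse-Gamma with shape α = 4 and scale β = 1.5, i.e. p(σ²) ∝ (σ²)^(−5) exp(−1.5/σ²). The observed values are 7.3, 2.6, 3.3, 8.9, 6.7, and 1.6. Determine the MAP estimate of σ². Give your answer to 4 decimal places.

Sum of squared deviations about the known mean: SS = (7.3−4)² + (2.6−4)² + (3.3−4)² + (8.9−4)² + (6.7−4)² + (1.6−4)² = 50.4.
The Normal likelihood contributes (σ²)^(−n/2) exp(−SS/(2σ²)), so the posterior is Inverse-Gamma(α + n/2, β + SS/2) = Inverse-Gamma(7, 26.7).
The mode of Inverse-Gamma(a, b) is b/(a+1) = 26.7/8 ≈ 3.3375.

σ̂²_MAP = 3.3375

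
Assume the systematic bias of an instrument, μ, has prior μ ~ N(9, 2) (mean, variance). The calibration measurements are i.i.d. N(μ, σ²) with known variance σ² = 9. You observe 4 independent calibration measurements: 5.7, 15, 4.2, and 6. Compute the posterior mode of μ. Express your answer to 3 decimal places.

μ̂_MAP = 8.400

n = 4; x̄ = (5.7 + 15 + 4.2 + 6)/4 = 30.9/4 = 7.725.
For a Normal prior and Normal likelihood with known variance, the posterior is Normal; its mode equals its mean, the precision-weighted average.
Prior precision 1/σ₀² = 1/2 = 0.5; data precision n/σ² = 4/9.
μ̂ = (0.5·9 + (4/9)·7.725) / (0.5 + 4/9) = (119/15)/(17/18) = 8.400.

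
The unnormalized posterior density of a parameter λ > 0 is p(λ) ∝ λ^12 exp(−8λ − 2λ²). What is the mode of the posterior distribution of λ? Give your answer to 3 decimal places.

ℓ'(λ) = 12/λ − 8 − 4λ. Setting this to zero and multiplying by λ: 4λ² + 8λ − 12 = 0.
λ = (−8 + √(8² + 4·4·12)) / (2·4) = (−8 + √256) / 8 = (−8 + 16)/8 = 1.
ℓ''(λ) = −12/λ² − 4 < 0, confirming a maximum.

λ̂_MAP = 1.000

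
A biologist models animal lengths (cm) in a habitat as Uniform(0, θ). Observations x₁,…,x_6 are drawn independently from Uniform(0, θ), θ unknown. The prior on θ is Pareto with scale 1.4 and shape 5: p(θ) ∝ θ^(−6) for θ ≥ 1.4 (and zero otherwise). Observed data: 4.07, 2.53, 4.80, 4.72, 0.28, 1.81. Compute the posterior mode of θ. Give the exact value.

The Uniform(0, θ) likelihood is θ^(−n) for θ ≥ max(xᵢ), zero otherwise. Here max(xᵢ) = 4.80.
Posterior ∝ θ^(−6) · θ^(−6) = θ^(−12) on θ ≥ max(1.4, 4.80) = 4.80.
This density is strictly decreasing in θ, so the posterior mode lies at the lower boundary of the support.

θ̂_MAP = 4.80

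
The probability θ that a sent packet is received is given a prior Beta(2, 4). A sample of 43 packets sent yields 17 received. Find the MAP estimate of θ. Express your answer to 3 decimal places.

θ̂_MAP = 0.383

Prior: Beta(2, 4).
Data: 17 successes in 43 trials. The binomial likelihood contributes θ^17(1−θ)^26, so the posterior is Beta(2+17, 4+26) = Beta(19, 30).
For Beta(a, b) with a, b > 1 the mode is (a−1)/(a+b−2) = 18/47 ≈ 0.383.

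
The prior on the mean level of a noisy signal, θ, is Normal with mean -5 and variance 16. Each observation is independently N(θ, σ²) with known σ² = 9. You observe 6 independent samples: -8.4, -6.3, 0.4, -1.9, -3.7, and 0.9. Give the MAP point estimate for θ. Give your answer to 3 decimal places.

n = 6; x̄ = ((-8.4) + (-6.3) + 0.4 + (-1.9) + (-3.7) + 0.9)/6 = -19/6 = -19/6 ≈ -3.1667.
For a Normal prior and Normal likelihood with known variance, the posterior is Normal; its mode equals its mean, the precision-weighted average.
Prior precision 1/σ₀² = 1/16 = 0.0625; data precision n/σ² = 6/9 = 2/3.
θ̂ = (0.0625·(-5) + (2/3)·(-19/6)) / (0.0625 + 2/3) = (-349/144)/(35/48) = -349/105 ≈ -3.324.

θ̂_MAP = -3.324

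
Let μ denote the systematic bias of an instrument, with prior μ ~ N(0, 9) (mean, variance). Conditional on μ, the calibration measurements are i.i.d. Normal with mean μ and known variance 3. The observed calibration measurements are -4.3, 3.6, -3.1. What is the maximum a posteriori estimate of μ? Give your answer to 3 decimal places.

n = 3; x̄ = ((-4.3) + 3.6 + (-3.1))/3 = -3.8/3 = -19/15 ≈ -1.2667.
For a Normal prior and Normal likelihood with known variance, the posterior is Normal; its mode equals its mean, the precision-weighted average.
Prior precision 1/σ₀² = 1/9; data precision n/σ² = 3/3 = 1.
μ̂ = ((1/9)·0 + 1·(-19/15)) / (1/9 + 1) = (-19/15)/(10/9) = -1.140.

μ̂_MAP = -1.140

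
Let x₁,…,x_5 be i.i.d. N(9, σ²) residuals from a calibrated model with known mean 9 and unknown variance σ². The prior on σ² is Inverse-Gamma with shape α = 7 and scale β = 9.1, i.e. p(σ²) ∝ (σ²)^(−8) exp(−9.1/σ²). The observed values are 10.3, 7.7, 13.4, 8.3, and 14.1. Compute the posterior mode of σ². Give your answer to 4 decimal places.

σ̂²_MAP = 3.2114

Sum of squared deviations about the known mean: SS = (10.3−9)² + (7.7−9)² + (13.4−9)² + (8.3−9)² + (14.1−9)² = 49.24.
The Normal likelihood contributes (σ²)^(−n/2) exp(−SS/(2σ²)), so the posterior is Inverse-Gamma(α + n/2, β + SS/2) = Inverse-Gamma(9.5, 33.72).
The mode of Inverse-Gamma(a, b) is b/(a+1) = 33.72/10.5 ≈ 3.2114.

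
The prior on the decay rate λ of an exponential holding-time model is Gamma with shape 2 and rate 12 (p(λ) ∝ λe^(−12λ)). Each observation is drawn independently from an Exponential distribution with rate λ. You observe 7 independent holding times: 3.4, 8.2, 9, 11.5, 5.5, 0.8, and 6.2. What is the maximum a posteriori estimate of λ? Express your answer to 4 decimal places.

λ̂_MAP = 0.1413

The Exponential(rate=λ) likelihood is ∝ λ^n e^(−λΣtᵢ). Here n = 7 and Σtᵢ = 3.4 + 8.2 + 9 + 11.5 + 5.5 + 0.8 + 6.2 = 44.6.
Posterior ∝ λe^(−12λ) · λ^7e^(−44.6λ) = λ^8e^(−56.6λ), i.e. Gamma(9, 56.6).
Mode = (a−1)/b = 8/56.6 ≈ 0.1413.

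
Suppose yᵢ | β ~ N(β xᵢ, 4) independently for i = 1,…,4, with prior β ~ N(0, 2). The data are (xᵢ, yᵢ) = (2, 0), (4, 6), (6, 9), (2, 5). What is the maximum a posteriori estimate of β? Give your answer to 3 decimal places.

log p(β | y) = −Σ(yᵢ − βxᵢ)²/(2·4) − β²/(2·2) + const.
Setting the derivative to zero: Σxᵢ(yᵢ − βxᵢ)/4 − β/2 = 0, so β = Σxᵢyᵢ / (Σxᵢ² + σ²/τ²).
Σxᵢyᵢ = 2·0 + 4·6 + 6·9 + 2·5 = 88; Σxᵢ² = 60; σ²/τ² = 2.
β̂_MAP = 88 / (60 + 2) = 88/62 ≈ 1.419.

β̂_MAP = 1.419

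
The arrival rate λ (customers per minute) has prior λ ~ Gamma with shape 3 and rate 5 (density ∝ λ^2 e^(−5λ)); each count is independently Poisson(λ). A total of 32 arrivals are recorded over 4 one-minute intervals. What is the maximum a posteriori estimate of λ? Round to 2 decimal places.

λ̂_MAP = 3.78

Σxᵢ = 32, n = 4.
Posterior ∝ λ^2e^(−5λ) · λ^32e^(−4λ) = λ^34e^(−9λ), i.e. Gamma(shape=35, rate=9).
The mode of a Gamma(a, b) with a ≥ 1 (shape–rate) is (a−1)/b = 34/9 ≈ 3.78.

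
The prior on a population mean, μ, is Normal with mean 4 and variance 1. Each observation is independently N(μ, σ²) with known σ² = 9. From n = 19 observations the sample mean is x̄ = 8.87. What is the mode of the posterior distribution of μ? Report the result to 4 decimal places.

μ̂_MAP = 7.3046

n = 19, x̄ = 8.87.
For a Normal prior and Normal likelihood with known variance, the posterior is Normal; its mode equals its mean, the precision-weighted average.
Prior precision 1/σ₀² = 1/1 = 1; data precision n/σ² = 19/9.
μ̂ = (1·4 + (19/9)·8.87) / (1 + 19/9) = (20453/900)/(28/9) = 20453/2800 ≈ 7.3046.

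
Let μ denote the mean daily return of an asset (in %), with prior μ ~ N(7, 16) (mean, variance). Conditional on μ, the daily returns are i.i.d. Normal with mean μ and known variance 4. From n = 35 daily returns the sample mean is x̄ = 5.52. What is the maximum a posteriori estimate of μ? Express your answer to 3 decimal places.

n = 35, x̄ = 5.52.
For a Normal prior and Normal likelihood with known variance, the posterior is Normal; its mode equals its mean, the precision-weighted average.
Prior precision 1/σ₀² = 1/16 = 0.0625; data precision n/σ² = 35/4 = 8.75.
μ̂ = (0.0625·7 + 8.75·5.52) / (0.0625 + 8.75) = 48.7375/8.8125 = 3899/705 ≈ 5.530.

μ̂_MAP = 5.530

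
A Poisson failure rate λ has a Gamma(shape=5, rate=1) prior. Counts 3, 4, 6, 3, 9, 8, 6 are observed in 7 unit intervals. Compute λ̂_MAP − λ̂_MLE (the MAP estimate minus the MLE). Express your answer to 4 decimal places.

MAP − MLE = -0.1964

Σxᵢ = 39. Posterior is Gamma(44, 8); MAP = (44−1)/8 = 43/8 ≈ 5.37500.
MLE = x̄ = 39/7 ≈ 5.57143.
Difference = 43/8 − 39/7 = -11/56 ≈ -0.1964.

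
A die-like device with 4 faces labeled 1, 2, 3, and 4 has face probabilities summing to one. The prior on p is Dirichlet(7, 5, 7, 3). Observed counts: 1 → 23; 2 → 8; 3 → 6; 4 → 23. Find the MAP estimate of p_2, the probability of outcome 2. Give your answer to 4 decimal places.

The posterior is Dirichlet(αᵢ + nᵢ) = Dirichlet(30, 13, 13, 26).
For a Dirichlet(a₁,…,a_K) with all aᵢ > 1, the mode has j-th component (aⱼ − 1)/(Σaᵢ − K).
Here Σaᵢ = 82 and K = 4, so p_2 = (13 − 1)/(82 − 4) = 12/78 ≈ 0.1538.

MAP estimate: 0.1538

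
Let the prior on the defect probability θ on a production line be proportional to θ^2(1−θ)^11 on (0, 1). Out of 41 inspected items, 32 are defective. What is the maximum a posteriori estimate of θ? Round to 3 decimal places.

The prior density ∝ θ^2(1−θ)^11 is the kernel of Beta(3, 12).
Data: 32 successes in 41 trials. The binomial likelihood contributes θ^32(1−θ)^9, so the posterior is Beta(3+32, 12+9) = Beta(35, 21).
For Beta(a, b) with a, b > 1 the mode is (a−1)/(a+b−2) = 34/54 ≈ 0.630.

θ̂_MAP = 0.630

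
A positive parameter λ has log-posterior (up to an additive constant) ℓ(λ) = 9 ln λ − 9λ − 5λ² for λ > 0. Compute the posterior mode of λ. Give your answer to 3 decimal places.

ℓ'(λ) = 9/λ − 9 − 10λ. Setting this to zero and multiplying by λ: 10λ² + 9λ − 9 = 0.
λ = (−9 + √(9² + 4·10·9)) / (2·10) = (−9 + √441) / 20 = (−9 + 21)/20 = 3/5.
ℓ''(λ) = −9/λ² − 10 < 0, confirming a maximum.

λ̂_MAP = 0.600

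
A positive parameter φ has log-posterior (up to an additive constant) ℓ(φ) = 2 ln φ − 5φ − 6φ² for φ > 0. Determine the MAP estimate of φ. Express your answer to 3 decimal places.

ℓ'(φ) = 2/φ − 5 − 12φ. Setting this to zero and multiplying by φ: 12φ² + 5φ − 2 = 0.
φ = (−5 + √(5² + 4·12·2)) / (2·12) = (−5 + √121) / 24 = (−5 + 11)/24 = 1/4.
ℓ''(φ) = −2/φ² − 12 < 0, confirming a maximum.

φ̂_MAP = 0.250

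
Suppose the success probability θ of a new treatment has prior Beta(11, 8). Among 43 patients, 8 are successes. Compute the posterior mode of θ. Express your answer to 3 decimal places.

θ̂_MAP = 0.300

Prior: Beta(11, 8).
Data: 8 successes in 43 trials. The binomial likelihood contributes θ^8(1−θ)^35, so the posterior is Beta(11+8, 8+35) = Beta(19, 43).
For Beta(a, b) with a, b > 1 the mode is (a−1)/(a+b−2) = 18/60 ≈ 0.300.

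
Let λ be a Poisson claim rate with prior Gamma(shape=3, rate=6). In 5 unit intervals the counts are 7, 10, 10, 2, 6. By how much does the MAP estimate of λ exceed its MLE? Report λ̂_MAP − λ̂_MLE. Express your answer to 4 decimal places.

Σxᵢ = 35. Posterior is Gamma(38, 11); MAP = (38−1)/11 = 37/11 ≈ 3.36364.
MLE = x̄ = 35/5 ≈ 7.00000.
Difference = 37/11 − 35/5 = -40/11 ≈ -3.6364.

MAP − MLE = -3.6364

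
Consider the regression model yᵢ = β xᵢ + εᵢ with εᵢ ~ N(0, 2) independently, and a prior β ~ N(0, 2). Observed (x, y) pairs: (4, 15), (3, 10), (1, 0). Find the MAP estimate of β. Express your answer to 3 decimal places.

β̂_MAP = 3.333

log p(β | y) = −Σ(yᵢ − βxᵢ)²/(2·2) − β²/(2·2) + const.
Setting the derivative to zero: Σxᵢ(yᵢ − βxᵢ)/2 − β/2 = 0, so β = Σxᵢyᵢ / (Σxᵢ² + σ²/τ²).
Σxᵢyᵢ = 4·15 + 3·10 + 1·0 = 90; Σxᵢ² = 26; σ²/τ² = 1.
β̂_MAP = 90 / (26 + 1) = 90/27 ≈ 3.333.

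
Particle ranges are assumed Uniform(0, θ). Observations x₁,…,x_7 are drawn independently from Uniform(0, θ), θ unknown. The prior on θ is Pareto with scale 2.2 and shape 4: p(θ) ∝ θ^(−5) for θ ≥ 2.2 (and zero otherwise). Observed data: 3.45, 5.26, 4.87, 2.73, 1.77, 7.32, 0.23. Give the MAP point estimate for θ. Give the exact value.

The Uniform(0, θ) likelihood is θ^(−n) for θ ≥ max(xᵢ), zero otherwise. Here max(xᵢ) = 7.32.
Posterior ∝ θ^(−5) · θ^(−7) = θ^(−12) on θ ≥ max(2.2, 7.32) = 7.32.
This density is strictly decreasing in θ, so the posterior mode lies at the lower boundary of the support.

θ̂_MAP = 7.32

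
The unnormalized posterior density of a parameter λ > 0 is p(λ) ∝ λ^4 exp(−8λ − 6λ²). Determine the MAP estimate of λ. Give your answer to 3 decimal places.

λ̂_MAP = 0.333

ℓ'(λ) = 4/λ − 8 − 12λ. Setting this to zero and multiplying by λ: 12λ² + 8λ − 4 = 0.
λ = (−8 + √(8² + 4·12·4)) / (2·12) = (−8 + √256) / 24 = (−8 + 16)/24 = 1/3.
ℓ''(λ) = −4/λ² − 12 < 0, confirming a maximum.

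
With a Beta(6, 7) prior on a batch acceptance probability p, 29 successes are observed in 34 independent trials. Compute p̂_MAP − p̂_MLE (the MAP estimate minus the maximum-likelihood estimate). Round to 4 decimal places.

Posterior is Beta(35, 12); MAP = (35−1)/(47−2) = 34/45 ≈ 0.75556.
MLE ignores the prior: p̂_MLE = k/n = 29/34 ≈ 0.85294.
Difference = 34/45 − 29/34 = -149/1530 ≈ -0.0974.

MAP − MLE = -0.0974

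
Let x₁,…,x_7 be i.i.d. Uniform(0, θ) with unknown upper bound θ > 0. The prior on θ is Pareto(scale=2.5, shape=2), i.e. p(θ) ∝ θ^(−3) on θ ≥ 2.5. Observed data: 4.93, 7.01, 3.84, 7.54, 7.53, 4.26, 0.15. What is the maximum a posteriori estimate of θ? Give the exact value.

θ̂_MAP = 7.54

The Uniform(0, θ) likelihood is θ^(−n) for θ ≥ max(xᵢ), zero otherwise. Here max(xᵢ) = 7.54.
Posterior ∝ θ^(−3) · θ^(−7) = θ^(−10) on θ ≥ max(2.5, 7.54) = 7.54.
This density is strictly decreasing in θ, so the posterior mode lies at the lower boundary of the support.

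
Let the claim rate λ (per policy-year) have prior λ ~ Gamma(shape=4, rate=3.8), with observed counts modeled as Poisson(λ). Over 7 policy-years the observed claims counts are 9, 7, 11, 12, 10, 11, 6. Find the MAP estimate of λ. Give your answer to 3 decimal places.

λ̂_MAP = 6.389

Σxᵢ = 9+7+11+12+10+11+6 = 66, with n = 7.
Posterior ∝ λ^3e^(−3.8λ) · λ^66e^(−7λ) = λ^69e^(−10.8λ), i.e. Gamma(shape=70, rate=10.8).
The mode of a Gamma(a, b) with a ≥ 1 (shape–rate) is (a−1)/b = 69/10.8 ≈ 6.389.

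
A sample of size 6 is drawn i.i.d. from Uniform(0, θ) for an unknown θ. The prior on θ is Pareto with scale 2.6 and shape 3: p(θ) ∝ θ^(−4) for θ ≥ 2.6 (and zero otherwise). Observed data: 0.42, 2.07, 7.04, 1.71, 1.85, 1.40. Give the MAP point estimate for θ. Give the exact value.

The Uniform(0, θ) likelihood is θ^(−n) for θ ≥ max(xᵢ), zero otherwise. Here max(xᵢ) = 7.04.
Posterior ∝ θ^(−4) · θ^(−6) = θ^(−10) on θ ≥ max(2.6, 7.04) = 7.04.
This density is strictly decreasing in θ, so the posterior mode lies at the lower boundary of the support.

θ̂_MAP = 7.04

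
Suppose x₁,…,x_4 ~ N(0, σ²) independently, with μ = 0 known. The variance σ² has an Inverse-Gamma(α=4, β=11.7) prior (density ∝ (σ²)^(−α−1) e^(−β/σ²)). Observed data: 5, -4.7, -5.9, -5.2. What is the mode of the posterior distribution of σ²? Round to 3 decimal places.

Sum of squared deviations about the known mean: SS = (5−0)² + (-4.7−0)² + (-5.9−0)² + (-5.2−0)² = 108.94.
The Normal likelihood contributes (σ²)^(−n/2) exp(−SS/(2σ²)), so the posterior is Inverse-Gamma(α + n/2, β + SS/2) = Inverse-Gamma(6, 66.17).
The mode of Inverse-Gamma(a, b) is b/(a+1) = 66.17/7 ≈ 9.453.

σ̂²_MAP = 9.453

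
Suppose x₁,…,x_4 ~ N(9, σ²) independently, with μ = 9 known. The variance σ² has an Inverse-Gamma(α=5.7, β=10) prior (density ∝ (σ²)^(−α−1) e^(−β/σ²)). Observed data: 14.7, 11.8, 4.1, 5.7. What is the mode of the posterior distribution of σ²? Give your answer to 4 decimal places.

σ̂²_MAP = 5.4730

Sum of squared deviations about the known mean: SS = (14.7−9)² + (11.8−9)² + (4.1−9)² + (5.7−9)² = 75.23.
The Normal likelihood contributes (σ²)^(−n/2) exp(−SS/(2σ²)), so the posterior is Inverse-Gamma(α + n/2, β + SS/2) = Inverse-Gamma(7.7, 47.615).
The mode of Inverse-Gamma(a, b) is b/(a+1) = 47.615/8.7 ≈ 5.4730.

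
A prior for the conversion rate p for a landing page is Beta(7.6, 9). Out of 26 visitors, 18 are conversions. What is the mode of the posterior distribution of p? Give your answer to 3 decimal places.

p̂_MAP = 0.606

Prior: Beta(7.6, 9).
Data: 18 successes in 26 trials. The binomial likelihood contributes p^18(1−p)^8, so the posterior is Beta(7.6+18, 9+8) = Beta(25.6, 17).
For Beta(a, b) with a, b > 1 the mode is (a−1)/(a+b−2) = 24.6/40.6 ≈ 0.606.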